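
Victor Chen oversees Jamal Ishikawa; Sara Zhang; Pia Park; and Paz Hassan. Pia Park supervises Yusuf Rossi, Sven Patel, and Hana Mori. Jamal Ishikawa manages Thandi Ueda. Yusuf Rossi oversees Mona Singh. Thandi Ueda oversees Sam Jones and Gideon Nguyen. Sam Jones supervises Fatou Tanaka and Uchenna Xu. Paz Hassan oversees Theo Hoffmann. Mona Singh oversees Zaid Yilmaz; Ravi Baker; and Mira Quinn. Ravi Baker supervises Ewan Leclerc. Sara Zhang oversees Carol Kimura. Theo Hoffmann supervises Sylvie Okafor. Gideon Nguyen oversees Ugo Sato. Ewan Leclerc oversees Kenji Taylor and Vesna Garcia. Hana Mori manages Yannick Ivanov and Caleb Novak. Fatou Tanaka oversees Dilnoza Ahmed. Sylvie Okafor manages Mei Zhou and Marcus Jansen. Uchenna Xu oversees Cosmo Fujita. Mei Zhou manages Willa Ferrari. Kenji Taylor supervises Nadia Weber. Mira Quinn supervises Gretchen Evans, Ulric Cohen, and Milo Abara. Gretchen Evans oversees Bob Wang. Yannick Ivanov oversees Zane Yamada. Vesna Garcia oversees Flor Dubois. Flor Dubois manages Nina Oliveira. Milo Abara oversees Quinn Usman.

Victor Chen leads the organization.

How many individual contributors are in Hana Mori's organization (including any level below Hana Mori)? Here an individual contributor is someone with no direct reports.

2

The people in Hana Mori's organization with no one reporting to them are Zane Yamada, Caleb Novak. That is 2.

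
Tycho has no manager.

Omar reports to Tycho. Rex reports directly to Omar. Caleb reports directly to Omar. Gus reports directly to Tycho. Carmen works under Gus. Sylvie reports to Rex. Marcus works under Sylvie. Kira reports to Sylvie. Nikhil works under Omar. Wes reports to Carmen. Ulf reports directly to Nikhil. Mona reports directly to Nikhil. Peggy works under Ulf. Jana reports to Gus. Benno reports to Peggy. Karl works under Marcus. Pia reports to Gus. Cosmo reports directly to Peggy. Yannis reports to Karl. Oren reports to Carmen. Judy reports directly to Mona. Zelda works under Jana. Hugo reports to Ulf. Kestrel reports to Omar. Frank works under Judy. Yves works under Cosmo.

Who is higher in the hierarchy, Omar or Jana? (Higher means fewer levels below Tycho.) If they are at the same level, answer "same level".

Omar is 1 level below Tycho; Jana is 2. Omar is higher.

Omar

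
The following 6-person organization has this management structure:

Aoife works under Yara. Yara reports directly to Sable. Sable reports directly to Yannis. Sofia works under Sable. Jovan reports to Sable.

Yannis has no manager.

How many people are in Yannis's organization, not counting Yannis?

5

Yannis directly manages Sable. Under Sable: Sofia, Yara, Aoife, Jovan (4). That's 5 in total.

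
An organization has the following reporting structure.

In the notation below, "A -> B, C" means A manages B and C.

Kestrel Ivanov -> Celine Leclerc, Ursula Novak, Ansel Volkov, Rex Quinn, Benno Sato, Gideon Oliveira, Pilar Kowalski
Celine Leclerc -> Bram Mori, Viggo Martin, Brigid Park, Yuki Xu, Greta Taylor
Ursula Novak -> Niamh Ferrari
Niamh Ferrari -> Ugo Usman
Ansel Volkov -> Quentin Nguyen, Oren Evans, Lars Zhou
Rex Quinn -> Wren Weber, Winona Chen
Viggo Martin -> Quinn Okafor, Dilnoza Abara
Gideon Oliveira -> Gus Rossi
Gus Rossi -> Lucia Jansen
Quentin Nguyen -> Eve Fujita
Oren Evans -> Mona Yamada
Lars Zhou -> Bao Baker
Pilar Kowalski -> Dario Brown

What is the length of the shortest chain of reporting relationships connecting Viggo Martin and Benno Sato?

3

Viggo Martin is 2 levels below Kestrel Ivanov, and Benno Sato is 1 level below Kestrel Ivanov (their lowest common manager). The shortest path runs up from Viggo Martin to Kestrel Ivanov and back down to Benno Sato: 2 + 1 = 3 links.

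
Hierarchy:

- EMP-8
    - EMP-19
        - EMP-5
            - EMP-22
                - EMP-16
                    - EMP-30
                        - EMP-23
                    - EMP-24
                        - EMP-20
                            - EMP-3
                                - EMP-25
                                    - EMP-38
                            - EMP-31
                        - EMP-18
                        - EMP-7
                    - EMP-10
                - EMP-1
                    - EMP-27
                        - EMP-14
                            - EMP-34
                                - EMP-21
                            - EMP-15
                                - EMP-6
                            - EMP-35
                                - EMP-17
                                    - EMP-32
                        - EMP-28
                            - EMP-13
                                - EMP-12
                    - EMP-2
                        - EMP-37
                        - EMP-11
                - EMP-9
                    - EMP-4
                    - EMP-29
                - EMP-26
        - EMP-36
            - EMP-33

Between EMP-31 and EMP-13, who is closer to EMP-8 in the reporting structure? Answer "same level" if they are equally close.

Both EMP-31 and EMP-13 are 7 levels below EMP-8.

same level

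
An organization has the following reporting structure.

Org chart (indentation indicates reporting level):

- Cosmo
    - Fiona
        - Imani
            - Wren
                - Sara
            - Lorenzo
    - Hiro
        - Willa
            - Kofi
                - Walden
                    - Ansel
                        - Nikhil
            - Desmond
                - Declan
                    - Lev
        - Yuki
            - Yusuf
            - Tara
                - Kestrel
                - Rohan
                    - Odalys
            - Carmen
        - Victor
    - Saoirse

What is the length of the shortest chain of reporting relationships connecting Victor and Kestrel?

4

Victor is 1 level below Hiro, and Kestrel is 3 levels below Hiro (their lowest common manager). The shortest path runs up from Victor to Hiro and back down to Kestrel: 1 + 3 = 4 links.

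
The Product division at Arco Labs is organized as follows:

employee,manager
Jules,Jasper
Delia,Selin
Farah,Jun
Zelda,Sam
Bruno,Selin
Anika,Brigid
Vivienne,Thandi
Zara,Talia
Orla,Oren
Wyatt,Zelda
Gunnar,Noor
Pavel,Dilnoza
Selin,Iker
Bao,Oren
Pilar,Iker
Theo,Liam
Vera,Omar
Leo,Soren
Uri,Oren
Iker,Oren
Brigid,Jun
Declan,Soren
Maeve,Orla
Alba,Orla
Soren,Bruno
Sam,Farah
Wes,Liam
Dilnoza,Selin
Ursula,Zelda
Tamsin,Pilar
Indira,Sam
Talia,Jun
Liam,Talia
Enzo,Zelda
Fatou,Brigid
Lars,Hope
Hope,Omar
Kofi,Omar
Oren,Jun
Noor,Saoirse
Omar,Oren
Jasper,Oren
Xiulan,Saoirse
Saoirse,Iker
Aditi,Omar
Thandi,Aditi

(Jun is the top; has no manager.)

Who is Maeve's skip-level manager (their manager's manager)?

Oren

Maeve reports to Orla, and Orla reports to Oren. So Maeve's skip-level manager is Oren.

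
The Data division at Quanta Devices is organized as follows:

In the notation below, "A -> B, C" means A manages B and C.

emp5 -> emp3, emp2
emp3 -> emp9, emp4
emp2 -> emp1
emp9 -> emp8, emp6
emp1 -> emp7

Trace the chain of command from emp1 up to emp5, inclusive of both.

emp1 -> emp2 -> emp5

emp1 reports to emp2. emp2 reports to emp5. emp5 is at the top.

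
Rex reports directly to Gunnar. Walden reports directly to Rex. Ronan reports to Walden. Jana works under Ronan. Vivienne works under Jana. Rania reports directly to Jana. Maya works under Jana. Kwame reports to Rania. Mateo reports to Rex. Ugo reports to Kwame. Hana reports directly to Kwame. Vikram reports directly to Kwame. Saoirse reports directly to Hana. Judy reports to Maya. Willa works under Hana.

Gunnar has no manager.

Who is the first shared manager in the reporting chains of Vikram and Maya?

Vikram's chain of managers is Kwame, Rania, Jana, Ronan, Walden, Rex, Gunnar. Maya's chain of managers is Jana, Ronan, Walden, Rex, Gunnar. The first manager that appears in both chains is Jana.

Jana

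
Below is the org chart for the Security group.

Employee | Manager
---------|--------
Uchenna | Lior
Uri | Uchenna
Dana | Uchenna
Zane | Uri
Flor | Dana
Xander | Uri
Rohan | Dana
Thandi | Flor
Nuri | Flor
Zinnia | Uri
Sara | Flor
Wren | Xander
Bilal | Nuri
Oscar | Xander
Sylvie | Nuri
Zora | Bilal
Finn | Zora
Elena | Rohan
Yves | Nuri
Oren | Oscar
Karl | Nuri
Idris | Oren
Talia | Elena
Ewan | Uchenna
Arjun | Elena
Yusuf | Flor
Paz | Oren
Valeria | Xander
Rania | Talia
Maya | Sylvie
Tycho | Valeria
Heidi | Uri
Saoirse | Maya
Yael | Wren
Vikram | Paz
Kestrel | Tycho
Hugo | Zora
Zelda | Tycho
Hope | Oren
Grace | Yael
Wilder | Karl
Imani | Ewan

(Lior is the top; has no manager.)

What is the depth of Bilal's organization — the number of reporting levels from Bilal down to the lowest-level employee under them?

The longest chain under Bilal runs Bilal → Zora → Hugo, which is 2 levels below Bilal.

2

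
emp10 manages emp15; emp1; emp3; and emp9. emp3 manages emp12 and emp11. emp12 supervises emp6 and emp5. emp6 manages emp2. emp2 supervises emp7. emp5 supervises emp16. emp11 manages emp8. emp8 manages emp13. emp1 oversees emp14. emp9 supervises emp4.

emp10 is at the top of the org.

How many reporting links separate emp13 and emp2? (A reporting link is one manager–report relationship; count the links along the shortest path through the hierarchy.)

6

emp13 is 3 levels below emp3, and emp2 is 3 levels below emp3 (their lowest common manager). The shortest path runs up from emp13 to emp3 and back down to emp2: 3 + 3 = 6 links.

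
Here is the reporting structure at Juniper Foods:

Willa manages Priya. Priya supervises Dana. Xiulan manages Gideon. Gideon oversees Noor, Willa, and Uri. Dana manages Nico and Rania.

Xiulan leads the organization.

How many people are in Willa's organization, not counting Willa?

4

Willa directly manages Priya. Under Priya: Dana, Nico, Rania (3). That's 4 in total.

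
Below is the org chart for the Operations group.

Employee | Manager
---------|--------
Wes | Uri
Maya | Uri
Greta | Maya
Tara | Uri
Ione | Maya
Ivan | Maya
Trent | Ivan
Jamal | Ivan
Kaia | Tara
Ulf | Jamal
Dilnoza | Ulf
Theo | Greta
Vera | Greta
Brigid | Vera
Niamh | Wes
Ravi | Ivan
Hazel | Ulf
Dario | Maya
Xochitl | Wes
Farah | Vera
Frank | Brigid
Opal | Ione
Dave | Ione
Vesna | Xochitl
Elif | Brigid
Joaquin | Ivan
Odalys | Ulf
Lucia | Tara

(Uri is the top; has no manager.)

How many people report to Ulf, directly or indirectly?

Ulf directly manages Dilnoza, Hazel, Odalys. Dilnoza has no reports. Hazel has no reports. Odalys has no reports. So Ulf's organization is 3 direct reports plus everyone under them: 1 + 1 + 1 = 3.

3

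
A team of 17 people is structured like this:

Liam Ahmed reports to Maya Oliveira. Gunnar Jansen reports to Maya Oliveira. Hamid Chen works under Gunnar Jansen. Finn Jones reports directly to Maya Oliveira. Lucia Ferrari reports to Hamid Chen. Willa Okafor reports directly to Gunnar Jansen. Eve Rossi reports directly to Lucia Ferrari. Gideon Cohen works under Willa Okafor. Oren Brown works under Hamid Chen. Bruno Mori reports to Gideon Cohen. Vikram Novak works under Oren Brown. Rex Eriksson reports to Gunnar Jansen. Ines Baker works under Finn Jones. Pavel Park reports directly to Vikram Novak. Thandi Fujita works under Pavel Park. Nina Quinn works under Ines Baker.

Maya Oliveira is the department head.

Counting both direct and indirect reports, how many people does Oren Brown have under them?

3

Oren Brown directly manages Vikram Novak. Under Vikram Novak: Pavel Park, Thandi Fujita (2). That's 3 in total.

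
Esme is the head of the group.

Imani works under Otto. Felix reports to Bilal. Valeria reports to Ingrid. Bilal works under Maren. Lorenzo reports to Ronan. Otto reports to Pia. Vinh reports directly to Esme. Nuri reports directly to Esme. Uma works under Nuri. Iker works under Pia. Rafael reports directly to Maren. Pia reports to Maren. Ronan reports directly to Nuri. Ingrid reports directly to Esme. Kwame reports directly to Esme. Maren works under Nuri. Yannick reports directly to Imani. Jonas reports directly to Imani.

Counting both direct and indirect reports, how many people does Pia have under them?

Pia directly manages Otto, Iker. Under Otto: Imani, Jonas, Yannick (3). Iker has no reports. So Pia's organization is 2 direct reports plus everyone under them: 4 + 1 = 5.

5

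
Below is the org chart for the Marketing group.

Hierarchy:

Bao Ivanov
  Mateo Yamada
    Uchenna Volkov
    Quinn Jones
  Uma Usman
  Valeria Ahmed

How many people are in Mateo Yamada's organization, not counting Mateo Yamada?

Mateo Yamada directly manages Uchenna Volkov, Quinn Jones. Uchenna Volkov has no reports. Quinn Jones has no reports. So Mateo Yamada's organization is 2 direct reports plus everyone under them: 1 + 1 = 2.

2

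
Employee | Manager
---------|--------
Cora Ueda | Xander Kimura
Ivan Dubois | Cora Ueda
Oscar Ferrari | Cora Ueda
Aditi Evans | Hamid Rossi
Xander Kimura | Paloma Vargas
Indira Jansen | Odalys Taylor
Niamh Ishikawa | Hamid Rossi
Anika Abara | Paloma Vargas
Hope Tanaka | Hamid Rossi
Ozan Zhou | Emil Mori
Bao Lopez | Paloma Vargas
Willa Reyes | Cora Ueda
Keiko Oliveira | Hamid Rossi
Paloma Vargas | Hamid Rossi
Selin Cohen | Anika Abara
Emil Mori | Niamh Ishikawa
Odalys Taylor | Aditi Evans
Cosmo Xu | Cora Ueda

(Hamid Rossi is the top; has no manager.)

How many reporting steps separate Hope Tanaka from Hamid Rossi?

1

Chain from Hope Tanaka up to Hamid Rossi: Hope Tanaka → Hamid Rossi. That is 1 step up, so Hope Tanaka is 1 level below Hamid Rossi.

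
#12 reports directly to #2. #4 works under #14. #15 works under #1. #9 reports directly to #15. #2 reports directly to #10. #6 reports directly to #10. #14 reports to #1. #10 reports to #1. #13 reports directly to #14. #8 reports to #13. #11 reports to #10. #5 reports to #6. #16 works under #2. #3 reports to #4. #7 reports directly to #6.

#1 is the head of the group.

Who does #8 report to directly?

#13

#8 reports directly to #13.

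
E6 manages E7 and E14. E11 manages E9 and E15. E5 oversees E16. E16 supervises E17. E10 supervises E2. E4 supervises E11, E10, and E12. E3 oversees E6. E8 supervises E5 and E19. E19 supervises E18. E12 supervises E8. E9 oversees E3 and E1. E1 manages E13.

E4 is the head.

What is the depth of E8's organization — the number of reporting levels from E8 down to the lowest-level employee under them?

3

The longest chain under E8 runs E8 → E5 → E16 → E17, which is 3 levels below E8.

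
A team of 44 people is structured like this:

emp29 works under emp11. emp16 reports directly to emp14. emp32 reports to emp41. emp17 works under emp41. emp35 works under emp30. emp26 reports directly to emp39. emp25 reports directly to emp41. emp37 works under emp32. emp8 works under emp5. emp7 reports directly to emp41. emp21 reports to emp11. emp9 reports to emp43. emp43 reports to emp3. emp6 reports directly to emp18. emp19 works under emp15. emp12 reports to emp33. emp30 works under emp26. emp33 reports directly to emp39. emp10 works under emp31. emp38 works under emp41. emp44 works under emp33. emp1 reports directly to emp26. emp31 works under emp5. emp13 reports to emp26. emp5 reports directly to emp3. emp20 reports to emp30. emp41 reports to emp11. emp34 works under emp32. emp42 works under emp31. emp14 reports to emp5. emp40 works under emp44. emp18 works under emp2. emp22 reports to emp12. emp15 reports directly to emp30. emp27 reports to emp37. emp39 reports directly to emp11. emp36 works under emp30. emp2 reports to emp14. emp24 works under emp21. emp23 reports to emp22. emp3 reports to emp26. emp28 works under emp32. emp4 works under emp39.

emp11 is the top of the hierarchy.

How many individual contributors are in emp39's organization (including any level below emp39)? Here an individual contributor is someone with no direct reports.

The people in emp39's organization with no one reporting to them are emp4, emp40, emp23, emp1, emp13, emp35, emp19, emp36, emp20, emp9, emp42, emp10, emp8, emp16, emp6. That is 15.

15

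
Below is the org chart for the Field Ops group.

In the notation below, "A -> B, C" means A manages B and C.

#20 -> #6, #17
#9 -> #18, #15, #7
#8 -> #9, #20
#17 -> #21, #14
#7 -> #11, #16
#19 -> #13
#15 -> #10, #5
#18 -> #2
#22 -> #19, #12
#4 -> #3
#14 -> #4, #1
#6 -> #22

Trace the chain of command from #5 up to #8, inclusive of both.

#5 -> #15 -> #9 -> #8

#5 reports to #15. #15 reports to #9. #9 reports to #8. #8 is at the top.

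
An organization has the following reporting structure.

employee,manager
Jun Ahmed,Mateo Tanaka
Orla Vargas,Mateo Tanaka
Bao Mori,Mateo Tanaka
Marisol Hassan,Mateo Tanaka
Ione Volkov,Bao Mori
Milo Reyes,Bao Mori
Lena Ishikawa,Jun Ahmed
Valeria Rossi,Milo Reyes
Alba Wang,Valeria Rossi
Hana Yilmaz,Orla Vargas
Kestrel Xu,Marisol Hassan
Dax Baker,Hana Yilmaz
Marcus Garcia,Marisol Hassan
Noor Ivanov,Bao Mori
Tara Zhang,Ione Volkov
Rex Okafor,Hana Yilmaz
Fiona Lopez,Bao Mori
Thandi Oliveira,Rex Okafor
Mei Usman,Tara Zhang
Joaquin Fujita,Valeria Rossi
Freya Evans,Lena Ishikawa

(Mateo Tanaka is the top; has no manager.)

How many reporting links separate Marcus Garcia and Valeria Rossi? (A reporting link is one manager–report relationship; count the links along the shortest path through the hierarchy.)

Marcus Garcia is 2 levels below Mateo Tanaka, and Valeria Rossi is 3 levels below Mateo Tanaka (their lowest common manager). The shortest path runs up from Marcus Garcia to Mateo Tanaka and back down to Valeria Rossi: 2 + 3 = 5 links.

5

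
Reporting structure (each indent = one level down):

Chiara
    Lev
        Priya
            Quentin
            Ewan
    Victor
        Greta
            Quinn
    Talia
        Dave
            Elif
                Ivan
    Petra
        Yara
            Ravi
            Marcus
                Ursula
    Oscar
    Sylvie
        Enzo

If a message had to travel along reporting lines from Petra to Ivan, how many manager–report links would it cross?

5

Petra is 1 level below Chiara, and Ivan is 4 levels below Chiara (their lowest common manager). The shortest path runs up from Petra to Chiara and back down to Ivan: 1 + 4 = 5 links.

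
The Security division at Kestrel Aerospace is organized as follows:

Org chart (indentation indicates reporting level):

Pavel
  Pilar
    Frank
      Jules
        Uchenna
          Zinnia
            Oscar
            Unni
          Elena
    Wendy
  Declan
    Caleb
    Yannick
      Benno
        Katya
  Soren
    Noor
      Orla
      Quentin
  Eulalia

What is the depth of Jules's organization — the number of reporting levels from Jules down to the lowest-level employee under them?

3

The longest chain under Jules runs Jules → Uchenna → Zinnia → Unni, which is 3 levels below Jules.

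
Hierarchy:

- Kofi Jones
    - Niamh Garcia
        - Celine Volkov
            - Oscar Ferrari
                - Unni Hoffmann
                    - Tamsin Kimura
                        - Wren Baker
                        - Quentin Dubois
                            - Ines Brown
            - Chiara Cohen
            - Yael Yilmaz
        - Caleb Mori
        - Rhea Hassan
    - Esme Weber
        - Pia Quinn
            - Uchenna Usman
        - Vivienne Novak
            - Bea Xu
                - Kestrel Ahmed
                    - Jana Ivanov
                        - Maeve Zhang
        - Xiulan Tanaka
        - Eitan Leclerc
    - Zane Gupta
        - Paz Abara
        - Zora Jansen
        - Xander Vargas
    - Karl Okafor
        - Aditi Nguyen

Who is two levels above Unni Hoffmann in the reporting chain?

Unni Hoffmann reports to Oscar Ferrari, and Oscar Ferrari reports to Celine Volkov. So Unni Hoffmann's skip-level manager is Celine Volkov.

Celine Volkov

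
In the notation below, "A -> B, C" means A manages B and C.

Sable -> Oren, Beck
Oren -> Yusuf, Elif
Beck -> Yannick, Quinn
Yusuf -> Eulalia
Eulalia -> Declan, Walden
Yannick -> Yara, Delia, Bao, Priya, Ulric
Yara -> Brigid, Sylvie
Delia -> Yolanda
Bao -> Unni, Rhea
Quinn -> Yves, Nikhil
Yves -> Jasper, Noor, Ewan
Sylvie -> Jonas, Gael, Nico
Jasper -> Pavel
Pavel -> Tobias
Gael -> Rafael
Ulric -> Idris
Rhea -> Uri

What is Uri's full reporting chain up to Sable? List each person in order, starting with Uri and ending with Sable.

Uri -> Rhea -> Bao -> Yannick -> Beck -> Sable

Uri reports to Rhea. Rhea reports to Bao. Bao reports to Yannick. Yannick reports to Beck. Beck reports to Sable. Sable is at the top.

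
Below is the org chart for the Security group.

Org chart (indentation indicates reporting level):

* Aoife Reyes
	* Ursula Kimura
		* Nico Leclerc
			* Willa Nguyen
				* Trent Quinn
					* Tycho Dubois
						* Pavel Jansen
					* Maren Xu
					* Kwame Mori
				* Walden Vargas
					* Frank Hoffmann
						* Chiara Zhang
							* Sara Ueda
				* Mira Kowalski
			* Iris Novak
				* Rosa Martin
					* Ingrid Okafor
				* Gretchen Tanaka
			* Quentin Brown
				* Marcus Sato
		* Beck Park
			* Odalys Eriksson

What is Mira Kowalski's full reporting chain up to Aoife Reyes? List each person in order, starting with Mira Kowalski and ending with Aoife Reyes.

Mira Kowalski reports to Willa Nguyen. Willa Nguyen reports to Nico Leclerc. Nico Leclerc reports to Ursula Kimura. Ursula Kimura reports to Aoife Reyes. Aoife Reyes is at the top.

Mira Kowalski -> Willa Nguyen -> Nico Leclerc -> Ursula Kimura -> Aoife Reyes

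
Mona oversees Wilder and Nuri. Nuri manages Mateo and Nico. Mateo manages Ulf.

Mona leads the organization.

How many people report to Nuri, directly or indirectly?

Nuri directly manages Mateo, Nico. Under Mateo: Ulf (1). Nico has no reports. So Nuri's organization is 2 direct reports plus everyone under them: 2 + 1 = 3.

3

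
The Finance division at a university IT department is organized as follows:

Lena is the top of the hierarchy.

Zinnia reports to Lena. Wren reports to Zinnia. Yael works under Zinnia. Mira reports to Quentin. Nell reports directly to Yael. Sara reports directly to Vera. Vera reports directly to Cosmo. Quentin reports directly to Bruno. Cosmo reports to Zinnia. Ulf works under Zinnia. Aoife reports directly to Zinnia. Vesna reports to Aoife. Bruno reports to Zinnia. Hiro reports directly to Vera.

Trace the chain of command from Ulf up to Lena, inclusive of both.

Ulf reports to Zinnia. Zinnia reports to Lena. Lena is at the top.

Ulf -> Zinnia -> Lena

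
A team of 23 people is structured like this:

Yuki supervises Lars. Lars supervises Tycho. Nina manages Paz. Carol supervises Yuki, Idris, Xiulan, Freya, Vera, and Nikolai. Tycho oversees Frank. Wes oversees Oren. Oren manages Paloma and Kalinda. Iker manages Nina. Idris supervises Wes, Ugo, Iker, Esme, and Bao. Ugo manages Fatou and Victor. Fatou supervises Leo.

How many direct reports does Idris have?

Idris directly manages Bao, Ugo, Iker, Wes, Esme. That is 5 direct reports.

5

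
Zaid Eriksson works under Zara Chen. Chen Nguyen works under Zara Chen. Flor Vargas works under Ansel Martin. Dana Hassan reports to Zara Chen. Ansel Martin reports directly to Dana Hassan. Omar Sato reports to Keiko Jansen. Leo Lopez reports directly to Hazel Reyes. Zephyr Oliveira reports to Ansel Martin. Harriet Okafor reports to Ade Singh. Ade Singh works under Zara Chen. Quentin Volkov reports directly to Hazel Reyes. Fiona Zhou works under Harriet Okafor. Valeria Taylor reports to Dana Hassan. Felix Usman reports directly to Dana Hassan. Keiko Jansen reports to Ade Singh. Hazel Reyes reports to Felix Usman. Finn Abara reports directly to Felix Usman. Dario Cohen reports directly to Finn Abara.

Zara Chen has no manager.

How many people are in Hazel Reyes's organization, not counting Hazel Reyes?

2

Hazel Reyes directly manages Leo Lopez, Quentin Volkov. Leo Lopez has no reports. Quentin Volkov has no reports. So Hazel Reyes's organization is 2 direct reports plus everyone under them: 1 + 1 = 2.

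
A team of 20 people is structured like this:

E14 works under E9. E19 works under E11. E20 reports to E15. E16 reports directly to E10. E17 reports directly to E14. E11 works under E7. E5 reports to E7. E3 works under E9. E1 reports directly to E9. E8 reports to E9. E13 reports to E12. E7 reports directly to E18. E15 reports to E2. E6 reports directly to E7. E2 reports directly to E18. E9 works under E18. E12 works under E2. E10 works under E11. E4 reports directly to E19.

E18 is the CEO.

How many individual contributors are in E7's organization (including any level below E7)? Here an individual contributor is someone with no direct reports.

4

The people in E7's organization with no one reporting to them are E5, E6, E16, E4. That is 4.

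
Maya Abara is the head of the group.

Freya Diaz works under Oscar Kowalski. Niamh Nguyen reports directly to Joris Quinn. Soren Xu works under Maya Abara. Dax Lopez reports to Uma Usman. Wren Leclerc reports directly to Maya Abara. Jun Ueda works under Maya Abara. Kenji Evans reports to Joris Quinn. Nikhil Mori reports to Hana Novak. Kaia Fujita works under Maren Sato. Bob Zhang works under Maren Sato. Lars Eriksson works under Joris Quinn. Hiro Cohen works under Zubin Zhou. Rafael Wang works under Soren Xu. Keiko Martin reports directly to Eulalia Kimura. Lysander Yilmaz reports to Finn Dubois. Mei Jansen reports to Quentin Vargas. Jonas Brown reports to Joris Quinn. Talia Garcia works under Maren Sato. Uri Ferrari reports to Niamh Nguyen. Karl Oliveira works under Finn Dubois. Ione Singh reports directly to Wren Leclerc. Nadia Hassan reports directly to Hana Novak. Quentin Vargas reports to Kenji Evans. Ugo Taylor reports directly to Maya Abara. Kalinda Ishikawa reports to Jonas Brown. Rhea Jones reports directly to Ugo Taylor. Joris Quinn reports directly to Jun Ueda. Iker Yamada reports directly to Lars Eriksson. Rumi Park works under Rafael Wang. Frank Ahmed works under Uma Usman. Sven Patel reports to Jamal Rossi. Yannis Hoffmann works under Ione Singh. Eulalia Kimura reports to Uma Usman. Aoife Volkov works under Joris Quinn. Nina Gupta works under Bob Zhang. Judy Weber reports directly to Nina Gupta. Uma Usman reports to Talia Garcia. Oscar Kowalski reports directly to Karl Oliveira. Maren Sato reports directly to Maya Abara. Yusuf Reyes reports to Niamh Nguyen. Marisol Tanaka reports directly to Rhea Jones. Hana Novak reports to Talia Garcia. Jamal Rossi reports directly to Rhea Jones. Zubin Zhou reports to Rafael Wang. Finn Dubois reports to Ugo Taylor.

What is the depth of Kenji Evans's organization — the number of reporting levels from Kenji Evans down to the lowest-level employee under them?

2

The longest chain under Kenji Evans runs Kenji Evans → Quentin Vargas → Mei Jansen, which is 2 levels below Kenji Evans.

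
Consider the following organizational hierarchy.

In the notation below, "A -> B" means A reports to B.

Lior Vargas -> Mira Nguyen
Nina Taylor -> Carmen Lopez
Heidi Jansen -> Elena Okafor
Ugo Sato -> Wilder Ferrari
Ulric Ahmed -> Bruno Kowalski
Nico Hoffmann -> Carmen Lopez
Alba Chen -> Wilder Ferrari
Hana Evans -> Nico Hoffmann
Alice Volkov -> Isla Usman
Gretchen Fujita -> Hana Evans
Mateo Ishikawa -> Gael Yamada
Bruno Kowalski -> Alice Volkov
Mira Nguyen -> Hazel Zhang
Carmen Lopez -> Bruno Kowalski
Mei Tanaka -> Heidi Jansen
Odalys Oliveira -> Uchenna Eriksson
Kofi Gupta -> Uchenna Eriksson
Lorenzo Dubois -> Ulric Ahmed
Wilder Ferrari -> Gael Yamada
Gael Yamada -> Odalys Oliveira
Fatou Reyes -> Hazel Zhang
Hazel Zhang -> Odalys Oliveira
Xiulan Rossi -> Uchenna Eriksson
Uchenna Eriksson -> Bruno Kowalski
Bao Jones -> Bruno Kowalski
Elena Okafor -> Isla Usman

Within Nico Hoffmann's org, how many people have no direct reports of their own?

1

The only person in Nico Hoffmann's organization with no one reporting to them is Gretchen Fujita. That is 1.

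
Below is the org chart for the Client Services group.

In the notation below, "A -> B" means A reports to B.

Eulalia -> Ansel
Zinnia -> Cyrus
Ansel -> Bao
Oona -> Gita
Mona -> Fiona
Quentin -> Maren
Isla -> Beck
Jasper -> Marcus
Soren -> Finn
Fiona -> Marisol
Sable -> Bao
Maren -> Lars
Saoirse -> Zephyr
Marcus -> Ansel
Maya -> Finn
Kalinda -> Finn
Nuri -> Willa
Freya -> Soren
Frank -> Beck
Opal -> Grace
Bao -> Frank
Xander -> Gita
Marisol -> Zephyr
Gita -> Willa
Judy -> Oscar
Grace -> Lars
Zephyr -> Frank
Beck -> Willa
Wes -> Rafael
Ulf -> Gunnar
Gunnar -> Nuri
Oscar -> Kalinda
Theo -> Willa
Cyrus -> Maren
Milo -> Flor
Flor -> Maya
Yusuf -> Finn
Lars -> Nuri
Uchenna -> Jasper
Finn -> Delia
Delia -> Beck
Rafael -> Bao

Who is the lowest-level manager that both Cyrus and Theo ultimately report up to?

Willa

Cyrus's chain of managers is Maren, Lars, Nuri, Willa. Theo's chain of managers is Willa. The first manager that appears in both chains is Willa.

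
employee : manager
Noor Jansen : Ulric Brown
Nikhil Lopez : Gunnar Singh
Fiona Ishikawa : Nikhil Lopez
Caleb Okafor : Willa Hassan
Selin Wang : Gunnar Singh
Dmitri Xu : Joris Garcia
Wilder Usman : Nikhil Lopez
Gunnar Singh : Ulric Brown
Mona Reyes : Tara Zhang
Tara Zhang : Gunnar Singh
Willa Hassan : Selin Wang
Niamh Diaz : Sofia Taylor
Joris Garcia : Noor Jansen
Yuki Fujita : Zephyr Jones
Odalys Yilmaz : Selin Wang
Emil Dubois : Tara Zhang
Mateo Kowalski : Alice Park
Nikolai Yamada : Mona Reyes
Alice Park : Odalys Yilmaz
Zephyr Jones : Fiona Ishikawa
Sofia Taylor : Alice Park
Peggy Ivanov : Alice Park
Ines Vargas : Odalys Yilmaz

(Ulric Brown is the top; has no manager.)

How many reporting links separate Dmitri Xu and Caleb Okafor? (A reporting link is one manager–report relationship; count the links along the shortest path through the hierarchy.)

7

Dmitri Xu is 3 levels below Ulric Brown, and Caleb Okafor is 4 levels below Ulric Brown (their lowest common manager). The shortest path runs up from Dmitri Xu to Ulric Brown and back down to Caleb Okafor: 3 + 4 = 7 links.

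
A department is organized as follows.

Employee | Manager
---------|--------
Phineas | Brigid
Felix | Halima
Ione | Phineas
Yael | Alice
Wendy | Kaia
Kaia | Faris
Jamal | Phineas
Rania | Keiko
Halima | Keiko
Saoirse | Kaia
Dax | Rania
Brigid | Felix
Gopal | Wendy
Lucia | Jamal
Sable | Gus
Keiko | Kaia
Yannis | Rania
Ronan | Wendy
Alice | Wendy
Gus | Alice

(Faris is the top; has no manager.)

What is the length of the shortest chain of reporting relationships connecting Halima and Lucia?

Lucia is in Halima's organization: the chain from Lucia up to Halima is Lucia → Jamal → Phineas → Brigid → Felix → Halima, which is 5 links.

5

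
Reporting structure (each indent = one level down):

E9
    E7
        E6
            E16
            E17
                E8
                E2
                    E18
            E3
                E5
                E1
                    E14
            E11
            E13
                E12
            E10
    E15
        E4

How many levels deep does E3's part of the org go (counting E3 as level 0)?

2

The longest chain under E3 runs E3 → E1 → E14, which is 2 levels below E3.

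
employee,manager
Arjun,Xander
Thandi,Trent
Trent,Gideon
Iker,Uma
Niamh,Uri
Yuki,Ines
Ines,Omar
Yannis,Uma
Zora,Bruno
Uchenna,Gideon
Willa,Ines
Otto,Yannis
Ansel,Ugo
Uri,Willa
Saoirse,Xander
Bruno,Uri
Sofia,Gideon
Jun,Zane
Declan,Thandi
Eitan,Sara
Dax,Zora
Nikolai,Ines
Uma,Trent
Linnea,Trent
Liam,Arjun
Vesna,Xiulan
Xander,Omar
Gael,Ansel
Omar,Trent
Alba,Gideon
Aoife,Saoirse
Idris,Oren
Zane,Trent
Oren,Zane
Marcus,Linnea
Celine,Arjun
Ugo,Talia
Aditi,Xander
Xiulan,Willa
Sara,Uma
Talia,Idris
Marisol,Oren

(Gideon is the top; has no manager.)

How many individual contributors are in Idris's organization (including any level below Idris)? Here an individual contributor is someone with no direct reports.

The only person in Idris's organization with no one reporting to them is Gael. That is 1.

1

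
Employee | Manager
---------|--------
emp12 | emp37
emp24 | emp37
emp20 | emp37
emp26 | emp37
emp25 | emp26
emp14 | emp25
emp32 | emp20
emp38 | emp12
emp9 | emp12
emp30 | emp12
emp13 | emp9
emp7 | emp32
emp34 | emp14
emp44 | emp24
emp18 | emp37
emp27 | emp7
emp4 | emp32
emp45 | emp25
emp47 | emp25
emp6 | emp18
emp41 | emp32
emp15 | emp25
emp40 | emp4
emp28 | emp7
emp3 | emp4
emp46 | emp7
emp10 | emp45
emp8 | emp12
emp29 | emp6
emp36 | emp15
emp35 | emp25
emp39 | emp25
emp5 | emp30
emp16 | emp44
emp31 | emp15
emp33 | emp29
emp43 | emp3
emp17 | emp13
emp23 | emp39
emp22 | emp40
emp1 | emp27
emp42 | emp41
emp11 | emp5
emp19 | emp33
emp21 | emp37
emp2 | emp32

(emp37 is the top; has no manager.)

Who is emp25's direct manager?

emp26

emp25 reports directly to emp26.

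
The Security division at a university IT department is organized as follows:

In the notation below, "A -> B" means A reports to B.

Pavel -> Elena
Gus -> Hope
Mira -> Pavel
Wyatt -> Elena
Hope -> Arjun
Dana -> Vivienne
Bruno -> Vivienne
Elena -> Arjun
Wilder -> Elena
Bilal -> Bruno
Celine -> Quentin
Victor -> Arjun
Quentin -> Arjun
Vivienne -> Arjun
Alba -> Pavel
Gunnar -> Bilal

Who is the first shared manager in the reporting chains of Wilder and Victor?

Wilder's chain of managers is Elena, Arjun. Victor's chain of managers is Arjun. The first manager that appears in both chains is Arjun.

Arjun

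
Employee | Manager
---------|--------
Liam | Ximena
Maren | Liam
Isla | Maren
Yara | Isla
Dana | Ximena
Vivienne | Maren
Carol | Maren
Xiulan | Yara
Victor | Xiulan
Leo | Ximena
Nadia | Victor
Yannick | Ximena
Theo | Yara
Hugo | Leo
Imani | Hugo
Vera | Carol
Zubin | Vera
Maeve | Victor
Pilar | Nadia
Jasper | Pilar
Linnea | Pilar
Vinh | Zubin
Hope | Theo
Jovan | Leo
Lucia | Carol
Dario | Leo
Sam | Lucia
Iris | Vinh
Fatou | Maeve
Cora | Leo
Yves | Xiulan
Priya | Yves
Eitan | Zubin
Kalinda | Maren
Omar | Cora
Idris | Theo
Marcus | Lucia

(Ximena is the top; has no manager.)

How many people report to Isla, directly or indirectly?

Isla directly manages Yara. Under Yara: Theo, Idris, Hope, Xiulan, Yves, Priya, Victor, Maeve, Fatou, Nadia, Pilar, Linnea, Jasper (13). That's 14 in total.

14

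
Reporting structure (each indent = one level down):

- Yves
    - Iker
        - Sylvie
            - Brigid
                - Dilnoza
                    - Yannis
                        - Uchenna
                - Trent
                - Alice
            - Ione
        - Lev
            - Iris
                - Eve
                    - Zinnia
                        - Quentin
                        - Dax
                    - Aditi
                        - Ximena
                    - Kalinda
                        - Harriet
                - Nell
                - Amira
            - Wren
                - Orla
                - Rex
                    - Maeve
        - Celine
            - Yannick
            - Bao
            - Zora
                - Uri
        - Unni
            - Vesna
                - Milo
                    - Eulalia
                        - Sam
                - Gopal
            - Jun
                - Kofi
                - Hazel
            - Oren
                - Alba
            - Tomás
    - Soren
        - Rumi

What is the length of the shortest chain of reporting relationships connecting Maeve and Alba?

7

Maeve is 4 levels below Iker, and Alba is 3 levels below Iker (their lowest common manager). The shortest path runs up from Maeve to Iker and back down to Alba: 4 + 3 = 7 links.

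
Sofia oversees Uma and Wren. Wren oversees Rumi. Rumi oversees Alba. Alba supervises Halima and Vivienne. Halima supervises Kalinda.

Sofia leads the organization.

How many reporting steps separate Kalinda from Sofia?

Chain from Kalinda up to Sofia: Kalinda → Halima → Alba → Rumi → Wren → Sofia. That is 5 steps up, so Kalinda is 5 levels below Sofia.

5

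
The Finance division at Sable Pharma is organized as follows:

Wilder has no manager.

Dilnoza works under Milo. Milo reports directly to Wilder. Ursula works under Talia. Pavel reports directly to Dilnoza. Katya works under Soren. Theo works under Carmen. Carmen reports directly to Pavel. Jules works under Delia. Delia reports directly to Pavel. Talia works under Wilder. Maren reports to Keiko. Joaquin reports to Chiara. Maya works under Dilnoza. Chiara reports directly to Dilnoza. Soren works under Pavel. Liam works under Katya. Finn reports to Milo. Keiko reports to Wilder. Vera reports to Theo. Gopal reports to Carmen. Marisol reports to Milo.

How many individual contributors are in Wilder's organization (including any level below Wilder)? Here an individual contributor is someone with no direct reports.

10

The people in Wilder's organization with no one reporting to them are Maren, Ursula, Marisol, Joaquin, Maya, Liam, Gopal, Vera, Jules, Finn. That is 10.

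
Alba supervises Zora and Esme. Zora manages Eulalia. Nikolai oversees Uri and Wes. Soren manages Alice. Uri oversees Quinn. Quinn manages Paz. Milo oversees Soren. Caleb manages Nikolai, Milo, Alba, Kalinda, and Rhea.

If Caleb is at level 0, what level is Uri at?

2

Chain from Uri up to Caleb: Uri → Nikolai → Caleb. That is 2 steps up, so Uri is 2 levels below Caleb.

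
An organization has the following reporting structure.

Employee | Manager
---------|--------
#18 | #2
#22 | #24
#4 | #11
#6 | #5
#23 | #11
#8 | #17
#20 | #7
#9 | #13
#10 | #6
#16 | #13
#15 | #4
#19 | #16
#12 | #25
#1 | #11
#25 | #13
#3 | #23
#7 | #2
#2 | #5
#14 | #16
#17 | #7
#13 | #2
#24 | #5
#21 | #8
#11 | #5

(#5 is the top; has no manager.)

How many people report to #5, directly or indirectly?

#5 directly manages #6, #2, #11, #24. Under #6: #10 (1). Under #2: #18, #7, #20, #17, #8, #21, #13, #9, #25, #12, #16, #19, #14 (13). Under #11: #23, #3, #4, #15, #1 (5). Under #24: #22 (1). So #5's organization is 4 direct reports plus everyone under them: 2 + 14 + 6 + 2 = 24.

24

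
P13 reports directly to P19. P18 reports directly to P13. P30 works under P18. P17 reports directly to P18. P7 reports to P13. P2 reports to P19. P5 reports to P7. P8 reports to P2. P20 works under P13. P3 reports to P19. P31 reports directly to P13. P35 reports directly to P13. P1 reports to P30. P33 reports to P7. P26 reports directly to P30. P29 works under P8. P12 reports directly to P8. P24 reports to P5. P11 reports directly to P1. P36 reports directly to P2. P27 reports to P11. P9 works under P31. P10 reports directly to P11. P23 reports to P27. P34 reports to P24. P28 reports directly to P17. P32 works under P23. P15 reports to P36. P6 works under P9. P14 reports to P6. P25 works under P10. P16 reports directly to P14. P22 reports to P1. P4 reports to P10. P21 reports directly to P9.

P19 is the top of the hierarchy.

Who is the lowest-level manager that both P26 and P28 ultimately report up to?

P18

P26's chain of managers is P30, P18, P13, P19. P28's chain of managers is P17, P18, P13, P19. The first manager that appears in both chains is P18.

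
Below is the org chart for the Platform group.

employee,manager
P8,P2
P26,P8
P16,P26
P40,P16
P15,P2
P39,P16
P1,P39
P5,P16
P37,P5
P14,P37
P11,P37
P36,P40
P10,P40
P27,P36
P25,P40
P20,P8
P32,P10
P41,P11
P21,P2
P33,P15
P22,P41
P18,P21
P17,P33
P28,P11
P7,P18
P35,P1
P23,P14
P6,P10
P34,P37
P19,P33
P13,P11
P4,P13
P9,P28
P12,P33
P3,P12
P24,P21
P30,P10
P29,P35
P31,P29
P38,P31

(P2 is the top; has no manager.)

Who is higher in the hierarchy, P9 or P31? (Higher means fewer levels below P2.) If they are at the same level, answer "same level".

Both P9 and P31 are 8 levels below P2.

same level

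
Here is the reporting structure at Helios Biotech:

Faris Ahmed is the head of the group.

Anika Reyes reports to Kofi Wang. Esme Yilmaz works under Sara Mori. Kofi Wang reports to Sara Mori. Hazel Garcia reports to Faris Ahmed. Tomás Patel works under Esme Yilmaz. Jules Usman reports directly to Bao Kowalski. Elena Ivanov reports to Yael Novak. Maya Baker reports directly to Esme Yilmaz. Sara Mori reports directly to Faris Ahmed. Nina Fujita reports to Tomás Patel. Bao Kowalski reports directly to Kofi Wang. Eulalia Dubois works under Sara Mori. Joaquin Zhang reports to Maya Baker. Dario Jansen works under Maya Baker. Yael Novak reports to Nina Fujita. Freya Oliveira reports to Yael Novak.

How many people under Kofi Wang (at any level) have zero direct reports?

2

The people in Kofi Wang's organization with no one reporting to them are Jules Usman, Anika Reyes. That is 2.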